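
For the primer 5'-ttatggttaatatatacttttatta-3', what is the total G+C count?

Counting bases: C=1, T=14, A=8, G=2
G+C = 2 + 1 = 3

3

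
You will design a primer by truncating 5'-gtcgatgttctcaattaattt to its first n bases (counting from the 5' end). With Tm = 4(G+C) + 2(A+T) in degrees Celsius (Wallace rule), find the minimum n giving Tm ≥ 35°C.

First 11 bases: GTCGATGTTCT → Tm = 32°C (< 35°C)
First 12 bases: GTCGATGTTCTC → Tm = 36°C (≥ 35°C)
Since every base adds ≥2°C, Tm only increases with n, so the threshold is first crossed at n = 12.

n = 12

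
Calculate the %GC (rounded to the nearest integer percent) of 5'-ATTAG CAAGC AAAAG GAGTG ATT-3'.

35%

Base counts: G=6, A=10, T=5, C=2
G+C = 6 + 2 = 8 out of 23 bases
%GC = 8/23 × 100 = 34.78% ≈ 35%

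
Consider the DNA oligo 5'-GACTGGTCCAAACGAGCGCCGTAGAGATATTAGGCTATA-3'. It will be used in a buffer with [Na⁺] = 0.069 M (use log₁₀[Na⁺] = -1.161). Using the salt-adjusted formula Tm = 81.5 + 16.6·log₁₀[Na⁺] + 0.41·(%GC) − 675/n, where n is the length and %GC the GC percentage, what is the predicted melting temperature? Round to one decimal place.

Length n = 39. C=8, A=12, T=8, G=11
G+C = 19, so %GC = 19/39 × 100 = 48.718%
Salt term: 16.6 × (-1.161) = -19.273
GC term: 0.41 × 48.718 = 19.974; length term: −675/39 = −17.308
Tm = 81.5 + (-19.273) + 19.974 − 17.308 = 64.893 → 64.9°C

64.9°C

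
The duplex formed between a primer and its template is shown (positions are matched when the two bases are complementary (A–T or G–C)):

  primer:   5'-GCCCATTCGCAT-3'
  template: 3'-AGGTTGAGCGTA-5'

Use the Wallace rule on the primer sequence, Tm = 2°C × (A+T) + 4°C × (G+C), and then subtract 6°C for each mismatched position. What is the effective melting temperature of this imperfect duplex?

Primer base counts: A=2, T=3, G=2, C=5 → A+T=5, G+C=7
Perfect-match Tm = 2(5) + 4(7) = 10 + 28 = 38°C
Mismatches (positions where the bases are not complementary): 3 (at positions 1, 4, 6)
Effective Tm = 38 − 3×6 = 38 − 18 = 20°C

20°C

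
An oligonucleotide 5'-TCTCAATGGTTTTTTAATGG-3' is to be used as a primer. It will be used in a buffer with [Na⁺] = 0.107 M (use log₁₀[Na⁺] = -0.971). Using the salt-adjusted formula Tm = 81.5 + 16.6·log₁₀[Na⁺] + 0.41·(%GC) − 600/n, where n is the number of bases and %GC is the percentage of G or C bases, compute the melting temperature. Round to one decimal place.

Length n = 20. G=4, A=4, C=2, T=10
G+C = 6, so %GC = 6/20 × 100 = 30%
Salt term: 16.6 × (-0.971) = -16.119
GC term: 0.41 × 30 = 12.3; length term: −600/20 = −30
Tm = 81.5 + (-16.119) + 12.3 − 30 = 47.681 → 47.7°C

47.7°C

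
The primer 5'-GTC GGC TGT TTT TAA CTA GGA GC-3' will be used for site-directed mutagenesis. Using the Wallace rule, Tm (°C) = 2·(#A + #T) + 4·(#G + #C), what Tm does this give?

68°C

Counting bases: T=8, A=4, G=7, C=4
So N_AT = 12 and N_GC = 11.
Tm = 2(12) + 4(11) = 24 + 44 = 68°C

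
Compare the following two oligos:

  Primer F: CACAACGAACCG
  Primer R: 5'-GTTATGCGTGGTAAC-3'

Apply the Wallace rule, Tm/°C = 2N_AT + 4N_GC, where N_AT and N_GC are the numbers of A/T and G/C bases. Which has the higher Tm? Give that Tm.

Primer R, 44°C

Primer F: A+T=5, G+C=7 → Tm = 2(5)+4(7) = 38°C
Primer R: A+T=8, G+C=7 → Tm = 2(8)+4(7) = 44°C
38°C vs 44°C → primer R is higher.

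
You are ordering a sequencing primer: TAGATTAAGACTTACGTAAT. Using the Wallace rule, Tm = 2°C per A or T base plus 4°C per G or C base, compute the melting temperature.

Scanning the sequence gives A=8, C=2, G=3, T=7.
A+T = 15, G+C = 5
Tm = 2×15 + 4×5 = 50°C

50°C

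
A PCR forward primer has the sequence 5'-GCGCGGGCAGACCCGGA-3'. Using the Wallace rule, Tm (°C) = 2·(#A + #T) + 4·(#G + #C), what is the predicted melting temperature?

62°C

Base counts: C=6, A=3, T=0, G=8
AT pairs contribute 3, GC pairs contribute 14.
Tm = 4·14 + 2·3 = 56 + 6 = 62°C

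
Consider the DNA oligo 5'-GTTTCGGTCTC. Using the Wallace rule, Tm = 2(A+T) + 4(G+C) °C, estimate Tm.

34°C

Counting bases: C=3, G=3, A=0, T=5
A+T = 5, G+C = 6
Tm = 4·6 + 2·5 = 24 + 10 = 34°C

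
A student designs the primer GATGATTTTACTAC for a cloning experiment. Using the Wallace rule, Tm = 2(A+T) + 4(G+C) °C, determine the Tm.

Scanning the sequence gives C=2, T=6, A=4, G=2.
So N_AT = 10 and N_GC = 4.
Tm = 4·4 + 2·10 = 16 + 20 = 36°C

36°C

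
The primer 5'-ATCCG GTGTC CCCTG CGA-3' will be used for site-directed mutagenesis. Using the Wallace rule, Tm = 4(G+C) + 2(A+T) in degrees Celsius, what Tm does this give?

60°C

Base counts: G=5, A=2, C=7, T=4
AT pairs contribute 6, GC pairs contribute 12.
Tm = 4·12 + 2·6 = 48 + 12 = 60°C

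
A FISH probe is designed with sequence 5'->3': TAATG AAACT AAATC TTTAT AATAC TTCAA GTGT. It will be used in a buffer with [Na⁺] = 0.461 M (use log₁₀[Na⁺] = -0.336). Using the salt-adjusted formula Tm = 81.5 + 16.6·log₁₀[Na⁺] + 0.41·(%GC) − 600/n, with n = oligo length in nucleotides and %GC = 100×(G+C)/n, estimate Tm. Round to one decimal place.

Length n = 34. Base counts: G=3, T=13, A=14, C=4
G+C = 7, so %GC = 7/34 × 100 = 20.588%
Salt term: 16.6 × (-0.336) = -5.578
GC term: 0.41 × 20.588 = 8.441; length term: −600/34 = −17.647
Tm = 81.5 + (-5.578) + 8.441 − 17.647 = 66.716 → 66.7°C

66.7°C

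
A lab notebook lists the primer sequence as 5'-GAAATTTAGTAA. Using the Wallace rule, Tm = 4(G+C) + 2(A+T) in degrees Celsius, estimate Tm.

Base counts: G=2, T=4, A=6, C=0
AT pairs contribute 10, GC pairs contribute 2.
Tm = 2(10) + 4(2) = 20 + 8 = 28°C

28°C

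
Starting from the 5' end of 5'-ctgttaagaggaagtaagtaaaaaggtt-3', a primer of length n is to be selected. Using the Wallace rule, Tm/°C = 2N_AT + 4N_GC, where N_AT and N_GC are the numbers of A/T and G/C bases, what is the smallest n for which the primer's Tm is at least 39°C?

First 13 bases: CTGTTAAGAGGAA → Tm = 36°C (< 39°C)
First 14 bases: CTGTTAAGAGGAAG → Tm = 40°C (≥ 39°C)
Since every base adds ≥2°C, Tm only increases with n, so the threshold is first crossed at n = 14.

n = 14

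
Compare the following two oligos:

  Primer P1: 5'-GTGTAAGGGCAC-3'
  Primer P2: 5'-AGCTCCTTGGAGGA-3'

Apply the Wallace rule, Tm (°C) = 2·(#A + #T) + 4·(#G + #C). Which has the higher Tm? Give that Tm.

Primer P2, 44°C

Primer P1: A+T=5, G+C=7 → Tm = 2(5)+4(7) = 38°C
Primer P2: A+T=6, G+C=8 → Tm = 2(6)+4(8) = 44°C
38°C vs 44°C → primer P2 is higher.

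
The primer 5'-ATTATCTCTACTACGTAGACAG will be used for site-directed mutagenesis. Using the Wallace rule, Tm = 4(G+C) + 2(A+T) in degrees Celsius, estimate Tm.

C=5, T=7, G=3, A=7
AT pairs contribute 14, GC pairs contribute 8.
Tm = 4·8 + 2·14 = 32 + 28 = 60°C

60°C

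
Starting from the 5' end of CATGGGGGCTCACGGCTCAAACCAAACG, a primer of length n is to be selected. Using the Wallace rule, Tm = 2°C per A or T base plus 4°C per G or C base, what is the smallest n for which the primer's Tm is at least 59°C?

n = 18

First 17 bases: CATGGGGGCTCACGGCT → Tm = 58°C (< 59°C)
First 18 bases: CATGGGGGCTCACGGCTC → Tm = 62°C (≥ 59°C)
Since every base adds ≥2°C, Tm only increases with n, so the threshold is first crossed at n = 18.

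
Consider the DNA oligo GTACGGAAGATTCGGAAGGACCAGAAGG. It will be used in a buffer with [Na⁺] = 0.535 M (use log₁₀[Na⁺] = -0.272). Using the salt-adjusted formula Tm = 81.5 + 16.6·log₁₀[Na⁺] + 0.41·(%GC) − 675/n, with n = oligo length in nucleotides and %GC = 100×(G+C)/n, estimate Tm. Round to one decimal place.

74.8°C

Length n = 28. Scanning the sequence gives T=3, A=10, C=4, G=11.
G+C = 15, so %GC = 15/28 × 100 = 53.571%
Salt term: 16.6 × (-0.272) = -4.515
GC term: 0.41 × 53.571 = 21.964; length term: −675/28 = −24.107
Tm = 81.5 + (-4.515) + 21.964 − 24.107 = 74.842 → 74.8°C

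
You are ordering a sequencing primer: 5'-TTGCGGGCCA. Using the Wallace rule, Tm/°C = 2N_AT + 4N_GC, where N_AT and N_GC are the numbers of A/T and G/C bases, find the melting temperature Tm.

34°C

Scanning the sequence gives A=1, C=3, T=2, G=4.
A+T = 3, G+C = 7
Tm = 2×3 + 4×7 = 34°C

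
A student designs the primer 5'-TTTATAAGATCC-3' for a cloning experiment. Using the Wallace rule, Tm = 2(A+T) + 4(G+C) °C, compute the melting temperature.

Base counts: C=2, T=5, G=1, A=4
A+T = 9, G+C = 3
Tm = 2×9 + 4×3 = 30°C

30°C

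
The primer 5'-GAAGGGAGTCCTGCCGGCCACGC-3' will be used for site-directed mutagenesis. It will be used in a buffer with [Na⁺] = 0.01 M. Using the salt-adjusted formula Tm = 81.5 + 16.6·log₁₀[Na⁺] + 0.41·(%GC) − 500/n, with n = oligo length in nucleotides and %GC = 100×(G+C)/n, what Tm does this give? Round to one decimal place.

56.9°C

Length n = 23. T=2, C=8, A=4, G=9
G+C = 17, so %GC = 17/23 × 100 = 73.913%
Salt term: 16.6 × (-2) = -33.2
GC term: 0.41 × 73.913 = 30.304; length term: −500/23 = −21.739
Tm = 81.5 + (-33.2) + 30.304 − 21.739 = 56.865 → 56.9°C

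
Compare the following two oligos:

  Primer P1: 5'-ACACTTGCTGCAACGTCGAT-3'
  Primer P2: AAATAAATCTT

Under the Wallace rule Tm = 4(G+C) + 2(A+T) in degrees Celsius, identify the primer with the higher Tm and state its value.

Primer P1, 60°C

Primer P1: A+T=10, G+C=10 → Tm = 2(10)+4(10) = 60°C
Primer P2: A+T=10, G+C=1 → Tm = 2(10)+4(1) = 24°C
60°C vs 24°C → primer P1 is higher.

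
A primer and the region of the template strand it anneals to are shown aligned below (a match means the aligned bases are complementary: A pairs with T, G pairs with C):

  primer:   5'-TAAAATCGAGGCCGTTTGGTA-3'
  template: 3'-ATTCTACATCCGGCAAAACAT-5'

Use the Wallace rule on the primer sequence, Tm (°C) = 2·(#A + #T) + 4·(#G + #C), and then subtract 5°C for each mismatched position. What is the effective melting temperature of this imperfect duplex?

Primer base counts: A=6, T=6, G=6, C=3 → A+T=12, G+C=9
Perfect-match Tm = 2(12) + 4(9) = 24 + 36 = 60°C
Mismatches (positions where the bases are not complementary): 4 (at positions 4, 7, 8, 18)
Effective Tm = 60 − 4×5 = 60 − 20 = 40°C

40°C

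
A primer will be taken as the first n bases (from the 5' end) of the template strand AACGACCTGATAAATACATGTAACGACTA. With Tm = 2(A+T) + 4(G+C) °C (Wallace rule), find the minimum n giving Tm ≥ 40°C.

First 14 bases: AACGACCTGATAAA → Tm = 38°C (< 40°C)
First 15 bases: AACGACCTGATAAAT → Tm = 40°C (≥ 40°C)
Since every base adds ≥2°C, Tm only increases with n, so the threshold is first crossed at n = 15.

n = 15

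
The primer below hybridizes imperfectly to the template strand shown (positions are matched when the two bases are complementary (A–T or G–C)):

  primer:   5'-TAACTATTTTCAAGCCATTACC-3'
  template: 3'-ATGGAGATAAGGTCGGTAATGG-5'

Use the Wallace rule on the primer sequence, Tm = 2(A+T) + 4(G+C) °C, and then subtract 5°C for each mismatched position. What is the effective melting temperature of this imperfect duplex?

Primer base counts: A=7, T=8, G=1, C=6 → A+T=15, G+C=7
Perfect-match Tm = 2(15) + 4(7) = 30 + 28 = 58°C
Mismatches (positions where the bases are not complementary): 4 (at positions 3, 6, 8, 12)
Effective Tm = 58 − 4×5 = 58 − 20 = 38°C

38°C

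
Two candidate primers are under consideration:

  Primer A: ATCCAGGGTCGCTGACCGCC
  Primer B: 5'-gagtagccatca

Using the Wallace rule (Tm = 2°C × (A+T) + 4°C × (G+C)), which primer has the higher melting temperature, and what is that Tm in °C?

Primer A: A+T=6, G+C=14 → Tm = 2(6)+4(14) = 68°C
Primer B: A+T=6, G+C=6 → Tm = 2(6)+4(6) = 36°C
68°C vs 36°C → primer A is higher.

Primer A, 68°C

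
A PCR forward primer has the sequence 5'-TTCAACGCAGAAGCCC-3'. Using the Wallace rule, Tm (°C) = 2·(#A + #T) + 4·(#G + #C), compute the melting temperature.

G=3, C=6, A=5, T=2
A+T = 7, G+C = 9
Tm = 2(7) + 4(9) = 14 + 36 = 50°C

50°C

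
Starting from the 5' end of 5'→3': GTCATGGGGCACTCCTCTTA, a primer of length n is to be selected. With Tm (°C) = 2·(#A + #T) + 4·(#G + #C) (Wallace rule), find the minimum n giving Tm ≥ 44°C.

First 13 bases: GTCATGGGGCACT → Tm = 42°C (< 44°C)
First 14 bases: GTCATGGGGCACTC → Tm = 46°C (≥ 44°C)
Since every base adds ≥2°C, Tm only increases with n, so the threshold is first crossed at n = 14.

n = 14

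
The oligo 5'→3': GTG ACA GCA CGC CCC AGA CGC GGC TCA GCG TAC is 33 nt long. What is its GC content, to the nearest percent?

Counting bases: C=13, T=3, A=7, G=10
G+C = 10 + 13 = 23 out of 33 bases
%GC = 23/33 × 100 = 69.7% ≈ 70%

70%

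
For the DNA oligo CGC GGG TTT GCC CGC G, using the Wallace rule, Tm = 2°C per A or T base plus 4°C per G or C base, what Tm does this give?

Base counts: G=7, A=0, C=6, T=3
AT pairs contribute 3, GC pairs contribute 13.
Tm = 4·13 + 2·3 = 52 + 6 = 58°C

58°C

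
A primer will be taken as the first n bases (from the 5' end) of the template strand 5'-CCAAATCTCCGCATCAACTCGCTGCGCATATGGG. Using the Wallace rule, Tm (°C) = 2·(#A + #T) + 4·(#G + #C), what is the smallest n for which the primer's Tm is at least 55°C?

n = 19

First 18 bases: CCAAATCTCCGCATCAAC → Tm = 54°C (< 55°C)
First 19 bases: CCAAATCTCCGCATCAACT → Tm = 56°C (≥ 55°C)
Since every base adds ≥2°C, Tm only increases with n, so the threshold is first crossed at n = 19.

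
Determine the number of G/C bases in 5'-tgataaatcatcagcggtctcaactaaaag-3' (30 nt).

11

Scanning the sequence gives T=7, G=5, C=6, A=12.
G+C = 5 + 6 = 11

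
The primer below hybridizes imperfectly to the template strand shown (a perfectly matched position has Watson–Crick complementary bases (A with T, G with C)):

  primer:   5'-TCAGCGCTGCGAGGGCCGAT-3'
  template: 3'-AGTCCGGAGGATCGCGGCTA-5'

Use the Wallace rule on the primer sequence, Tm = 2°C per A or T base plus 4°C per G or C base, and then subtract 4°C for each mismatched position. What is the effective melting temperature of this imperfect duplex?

48°C

Primer base counts: A=3, T=3, G=8, C=6 → A+T=6, G+C=14
Perfect-match Tm = 2(6) + 4(14) = 12 + 56 = 68°C
Mismatches (positions where the bases are not complementary): 5 (at positions 5, 6, 9, 11, 14)
Effective Tm = 68 − 5×4 = 68 − 20 = 48°C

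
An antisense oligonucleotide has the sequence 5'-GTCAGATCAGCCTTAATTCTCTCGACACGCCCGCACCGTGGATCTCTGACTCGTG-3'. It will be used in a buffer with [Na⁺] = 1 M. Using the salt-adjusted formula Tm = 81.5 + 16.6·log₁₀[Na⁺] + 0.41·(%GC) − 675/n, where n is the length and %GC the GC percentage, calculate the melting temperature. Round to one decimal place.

Length n = 55. Base counts: C=19, G=12, T=14, A=10
G+C = 31, so %GC = 31/55 × 100 = 56.364%
Salt term: 16.6 × (0) = 0
GC term: 0.41 × 56.364 = 23.109; length term: −675/55 = −12.273
Tm = 81.5 + (0) + 23.109 − 12.273 = 92.336 → 92.3°C

92.3°C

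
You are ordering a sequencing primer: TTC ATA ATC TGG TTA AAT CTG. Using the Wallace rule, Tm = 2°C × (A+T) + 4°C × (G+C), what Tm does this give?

54°C

Scanning the sequence gives A=6, C=3, G=3, T=9.
A+T = 15, G+C = 6
Tm = 4·6 + 2·15 = 24 + 30 = 54°C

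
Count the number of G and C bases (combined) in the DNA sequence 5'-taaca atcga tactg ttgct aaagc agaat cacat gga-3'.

Scanning the sequence gives G=7, C=7, T=9, A=15.
Total G or C: 7 + 7 = 14

14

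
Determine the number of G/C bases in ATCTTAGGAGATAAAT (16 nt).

Base counts: C=1, T=5, G=3, A=7
G+C = 3 + 1 = 4

4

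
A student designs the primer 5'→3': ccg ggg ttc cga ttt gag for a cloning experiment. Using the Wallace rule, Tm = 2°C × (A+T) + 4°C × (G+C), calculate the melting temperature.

Scanning the sequence gives C=4, T=5, G=7, A=2.
So N_AT = 7 and N_GC = 11.
Tm = 2×7 + 4×11 = 58°C

58°C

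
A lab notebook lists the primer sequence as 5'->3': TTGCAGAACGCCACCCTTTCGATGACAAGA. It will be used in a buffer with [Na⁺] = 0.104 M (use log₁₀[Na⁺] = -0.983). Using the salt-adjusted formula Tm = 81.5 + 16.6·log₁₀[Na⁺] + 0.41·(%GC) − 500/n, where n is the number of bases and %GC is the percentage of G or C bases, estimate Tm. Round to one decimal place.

69.0°C

Length n = 30. Base counts: C=9, G=6, A=9, T=6
G+C = 15, so %GC = 15/30 × 100 = 50%
Salt term: 16.6 × (-0.983) = -16.318
GC term: 0.41 × 50 = 20.5; length term: −500/30 = −16.667
Tm = 81.5 + (-16.318) + 20.5 − 16.667 = 69.015 → 69.0°C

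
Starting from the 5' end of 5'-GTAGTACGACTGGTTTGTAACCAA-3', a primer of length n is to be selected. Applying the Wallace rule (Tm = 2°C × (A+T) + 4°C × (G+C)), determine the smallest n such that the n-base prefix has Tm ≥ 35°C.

n = 12

First 11 bases: GTAGTACGACT → Tm = 32°C (< 35°C)
First 12 bases: GTAGTACGACTG → Tm = 36°C (≥ 35°C)
Since every base adds ≥2°C, Tm only increases with n, so the threshold is first crossed at n = 12.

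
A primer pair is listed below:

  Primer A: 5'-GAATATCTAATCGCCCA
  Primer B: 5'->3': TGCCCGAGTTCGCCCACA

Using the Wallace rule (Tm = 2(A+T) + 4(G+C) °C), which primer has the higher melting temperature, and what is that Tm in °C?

Primer A: A+T=10, G+C=7 → Tm = 2(10)+4(7) = 48°C
Primer B: A+T=6, G+C=12 → Tm = 2(6)+4(12) = 60°C
48°C vs 60°C → primer B is higher.

Primer B, 60°C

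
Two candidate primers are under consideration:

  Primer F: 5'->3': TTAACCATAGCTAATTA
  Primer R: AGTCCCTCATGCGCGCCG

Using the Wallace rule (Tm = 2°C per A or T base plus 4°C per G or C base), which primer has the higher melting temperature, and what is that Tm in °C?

Primer R, 62°C

Primer F: A+T=13, G+C=4 → Tm = 2(13)+4(4) = 42°C
Primer R: A+T=5, G+C=13 → Tm = 2(5)+4(13) = 62°C
42°C vs 62°C → primer R is higher.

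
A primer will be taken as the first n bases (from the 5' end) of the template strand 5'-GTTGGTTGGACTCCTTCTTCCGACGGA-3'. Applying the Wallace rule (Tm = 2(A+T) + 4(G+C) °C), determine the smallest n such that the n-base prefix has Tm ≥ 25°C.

n = 9

First 8 bases: GTTGGTTG → Tm = 24°C (< 25°C)
First 9 bases: GTTGGTTGG → Tm = 28°C (≥ 25°C)
Since every base adds ≥2°C, Tm only increases with n, so the threshold is first crossed at n = 9.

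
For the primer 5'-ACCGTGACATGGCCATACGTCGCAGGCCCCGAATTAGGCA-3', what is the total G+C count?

24

Counting bases: G=11, C=13, T=6, A=10
Total G or C: 11 + 13 = 24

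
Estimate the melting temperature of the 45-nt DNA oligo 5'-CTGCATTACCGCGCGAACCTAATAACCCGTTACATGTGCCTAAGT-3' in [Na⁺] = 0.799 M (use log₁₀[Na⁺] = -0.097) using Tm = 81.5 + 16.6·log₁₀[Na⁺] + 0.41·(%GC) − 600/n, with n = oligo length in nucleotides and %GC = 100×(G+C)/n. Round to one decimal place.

86.6°C

Length n = 45. C=14, G=8, A=12, T=11
G+C = 22, so %GC = 22/45 × 100 = 48.889%
Salt term: 16.6 × (-0.097) = -1.61
GC term: 0.41 × 48.889 = 20.044; length term: −600/45 = −13.333
Tm = 81.5 + (-1.61) + 20.044 − 13.333 = 86.601 → 86.6°C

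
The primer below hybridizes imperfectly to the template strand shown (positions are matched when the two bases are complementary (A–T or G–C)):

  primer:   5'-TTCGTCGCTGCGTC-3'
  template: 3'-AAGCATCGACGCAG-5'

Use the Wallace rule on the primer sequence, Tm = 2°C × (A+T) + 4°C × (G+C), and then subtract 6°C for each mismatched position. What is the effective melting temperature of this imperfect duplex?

Primer base counts: A=0, T=5, G=4, C=5 → A+T=5, G+C=9
Perfect-match Tm = 2(5) + 4(9) = 10 + 36 = 46°C
Mismatches (positions where the bases are not complementary): 1 (at position 6)
Effective Tm = 46 − 1×6 = 46 − 6 = 40°C

40°C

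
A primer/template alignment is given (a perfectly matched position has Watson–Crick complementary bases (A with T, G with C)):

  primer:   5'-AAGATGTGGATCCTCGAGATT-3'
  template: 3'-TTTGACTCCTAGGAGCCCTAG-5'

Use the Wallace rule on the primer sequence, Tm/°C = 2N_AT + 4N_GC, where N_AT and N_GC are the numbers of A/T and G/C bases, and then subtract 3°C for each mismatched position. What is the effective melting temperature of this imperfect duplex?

Primer base counts: A=6, T=6, G=6, C=3 → A+T=12, G+C=9
Perfect-match Tm = 2(12) + 4(9) = 24 + 36 = 60°C
Mismatches (positions where the bases are not complementary): 5 (at positions 3, 4, 7, 17, 21)
Effective Tm = 60 − 5×3 = 60 − 15 = 45°C

45°C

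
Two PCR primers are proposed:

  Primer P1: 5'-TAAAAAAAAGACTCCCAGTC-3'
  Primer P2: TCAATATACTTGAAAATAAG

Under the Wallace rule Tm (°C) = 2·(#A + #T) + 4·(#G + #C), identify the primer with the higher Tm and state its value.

Primer P1: A+T=13, G+C=7 → Tm = 2(13)+4(7) = 54°C
Primer P2: A+T=16, G+C=4 → Tm = 2(16)+4(4) = 48°C
54°C vs 48°C → primer P1 is higher.

Primer P1, 54°C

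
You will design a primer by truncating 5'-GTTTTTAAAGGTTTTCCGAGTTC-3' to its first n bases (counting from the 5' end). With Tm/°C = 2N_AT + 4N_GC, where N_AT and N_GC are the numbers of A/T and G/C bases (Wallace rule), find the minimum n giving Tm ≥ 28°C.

First 10 bases: GTTTTTAAAG → Tm = 24°C (< 28°C)
First 11 bases: GTTTTTAAAGG → Tm = 28°C (≥ 28°C)
Each additional base adds 2°C (A/T) or 4°C (G/C), so Tm is non-decreasing in n; n = 11 is the first length to reach 28°C.

n = 11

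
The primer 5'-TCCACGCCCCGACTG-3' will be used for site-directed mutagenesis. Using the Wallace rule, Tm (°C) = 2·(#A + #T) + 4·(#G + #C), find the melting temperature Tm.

52°C

Base counts: A=2, T=2, C=8, G=3
AT pairs contribute 4, GC pairs contribute 11.
Tm = 4·11 + 2·4 = 44 + 8 = 52°C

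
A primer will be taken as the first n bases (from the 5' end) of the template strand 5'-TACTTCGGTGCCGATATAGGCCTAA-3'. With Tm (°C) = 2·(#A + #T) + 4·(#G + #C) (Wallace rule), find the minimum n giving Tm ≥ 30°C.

First 9 bases: TACTTCGGT → Tm = 26°C (< 30°C)
First 10 bases: TACTTCGGTG → Tm = 30°C (≥ 30°C)
Since every base adds ≥2°C, Tm only increases with n, so the threshold is first crossed at n = 10.

n = 10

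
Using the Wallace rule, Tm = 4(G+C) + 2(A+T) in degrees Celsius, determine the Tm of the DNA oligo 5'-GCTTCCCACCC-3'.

Scanning the sequence gives A=1, G=1, C=7, T=2.
So N_AT = 3 and N_GC = 8.
Tm = 2(3) + 4(8) = 6 + 32 = 38°C

38°C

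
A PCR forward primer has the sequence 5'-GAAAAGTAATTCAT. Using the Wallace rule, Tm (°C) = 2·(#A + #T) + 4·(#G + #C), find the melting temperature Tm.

34°C

Base counts: G=2, A=7, C=1, T=4
A+T = 11, G+C = 3
Tm = 4·3 + 2·11 = 12 + 22 = 34°C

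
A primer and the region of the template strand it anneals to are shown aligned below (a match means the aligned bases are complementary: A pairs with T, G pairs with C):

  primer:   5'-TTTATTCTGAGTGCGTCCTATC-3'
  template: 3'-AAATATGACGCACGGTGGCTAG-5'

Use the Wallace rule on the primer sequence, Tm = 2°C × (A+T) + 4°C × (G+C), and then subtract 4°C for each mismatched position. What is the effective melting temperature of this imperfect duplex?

42°C

Primer base counts: A=3, T=10, G=4, C=5 → A+T=13, G+C=9
Perfect-match Tm = 2(13) + 4(9) = 26 + 36 = 62°C
Mismatches (positions where the bases are not complementary): 5 (at positions 6, 10, 15, 16, 19)
Effective Tm = 62 − 5×4 = 62 − 20 = 42°C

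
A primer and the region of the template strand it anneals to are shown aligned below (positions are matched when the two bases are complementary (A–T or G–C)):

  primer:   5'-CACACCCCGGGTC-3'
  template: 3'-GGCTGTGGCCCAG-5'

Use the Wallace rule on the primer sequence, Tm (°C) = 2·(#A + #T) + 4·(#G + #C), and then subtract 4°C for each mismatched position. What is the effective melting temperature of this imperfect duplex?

34°C

Primer base counts: A=2, T=1, G=3, C=7 → A+T=3, G+C=10
Perfect-match Tm = 2(3) + 4(10) = 6 + 40 = 46°C
Mismatches (positions where the bases are not complementary): 3 (at positions 2, 3, 6)
Effective Tm = 46 − 3×4 = 46 − 12 = 34°C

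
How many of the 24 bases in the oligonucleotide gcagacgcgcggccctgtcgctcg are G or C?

Counting bases: T=3, G=9, C=10, A=2
Total G or C: 9 + 10 = 19

19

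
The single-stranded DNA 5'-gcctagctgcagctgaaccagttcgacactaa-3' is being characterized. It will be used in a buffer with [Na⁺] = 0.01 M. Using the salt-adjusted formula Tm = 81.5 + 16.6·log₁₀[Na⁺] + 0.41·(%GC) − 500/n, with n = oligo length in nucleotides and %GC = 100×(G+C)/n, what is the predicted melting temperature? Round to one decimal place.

Length n = 32. G=7, C=10, T=6, A=9
G+C = 17, so %GC = 17/32 × 100 = 53.125%
Salt term: 16.6 × (-2) = -33.2
GC term: 0.41 × 53.125 = 21.781; length term: −500/32 = −15.625
Tm = 81.5 + (-33.2) + 21.781 − 15.625 = 54.456 → 54.5°C

54.5°C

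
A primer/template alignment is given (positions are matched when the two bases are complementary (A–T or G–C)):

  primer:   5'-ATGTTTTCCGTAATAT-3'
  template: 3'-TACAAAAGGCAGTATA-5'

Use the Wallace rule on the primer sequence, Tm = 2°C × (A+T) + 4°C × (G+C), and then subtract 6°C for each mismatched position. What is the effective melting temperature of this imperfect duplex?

Primer base counts: A=4, T=8, G=2, C=2 → A+T=12, G+C=4
Perfect-match Tm = 2(12) + 4(4) = 24 + 16 = 40°C
Mismatches (positions where the bases are not complementary): 1 (at position 12)
Effective Tm = 40 − 1×6 = 40 − 6 = 34°C

34°C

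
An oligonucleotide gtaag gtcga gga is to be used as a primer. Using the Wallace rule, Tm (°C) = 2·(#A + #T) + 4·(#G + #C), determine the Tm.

Base counts: T=2, A=4, C=1, G=6
A+T = 6, G+C = 7
Tm = 2(6) + 4(7) = 12 + 28 = 40°C

40°C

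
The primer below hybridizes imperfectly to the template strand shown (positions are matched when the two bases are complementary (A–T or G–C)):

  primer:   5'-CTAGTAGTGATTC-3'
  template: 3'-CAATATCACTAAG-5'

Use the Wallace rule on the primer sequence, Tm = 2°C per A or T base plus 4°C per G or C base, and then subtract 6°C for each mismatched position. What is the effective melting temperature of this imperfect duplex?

Primer base counts: A=3, T=5, G=3, C=2 → A+T=8, G+C=5
Perfect-match Tm = 2(8) + 4(5) = 16 + 20 = 36°C
Mismatches (positions where the bases are not complementary): 3 (at positions 1, 3, 4)
Effective Tm = 36 − 3×6 = 36 − 18 = 18°C

18°C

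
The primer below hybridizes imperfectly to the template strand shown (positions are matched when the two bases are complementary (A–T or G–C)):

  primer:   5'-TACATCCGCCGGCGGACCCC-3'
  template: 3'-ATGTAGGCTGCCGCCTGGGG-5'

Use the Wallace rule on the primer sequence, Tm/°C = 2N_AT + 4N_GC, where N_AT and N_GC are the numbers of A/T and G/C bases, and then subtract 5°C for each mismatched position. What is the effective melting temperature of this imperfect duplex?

65°C

Primer base counts: A=3, T=2, G=5, C=10 → A+T=5, G+C=15
Perfect-match Tm = 2(5) + 4(15) = 10 + 60 = 70°C
Mismatches (positions where the bases are not complementary): 1 (at position 9)
Effective Tm = 70 − 1×5 = 70 − 5 = 65°C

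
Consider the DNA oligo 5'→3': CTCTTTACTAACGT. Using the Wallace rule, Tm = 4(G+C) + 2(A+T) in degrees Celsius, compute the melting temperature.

Base counts: A=3, C=4, T=6, G=1
AT pairs contribute 9, GC pairs contribute 5.
Tm = 4·5 + 2·9 = 20 + 18 = 38°C

38°C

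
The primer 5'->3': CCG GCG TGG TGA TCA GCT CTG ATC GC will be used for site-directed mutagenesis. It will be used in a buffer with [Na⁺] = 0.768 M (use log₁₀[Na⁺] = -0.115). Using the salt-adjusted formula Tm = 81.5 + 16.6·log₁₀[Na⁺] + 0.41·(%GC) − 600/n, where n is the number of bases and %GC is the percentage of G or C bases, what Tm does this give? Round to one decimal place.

Length n = 26. Scanning the sequence gives C=8, A=3, G=9, T=6.
G+C = 17, so %GC = 17/26 × 100 = 65.385%
Salt term: 16.6 × (-0.115) = -1.909
GC term: 0.41 × 65.385 = 26.808; length term: −600/26 = −23.077
Tm = 81.5 + (-1.909) + 26.808 − 23.077 = 83.322 → 83.3°C

83.3°C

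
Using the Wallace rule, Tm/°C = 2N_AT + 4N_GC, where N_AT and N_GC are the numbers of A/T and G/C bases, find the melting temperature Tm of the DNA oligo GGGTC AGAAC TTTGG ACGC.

60°C

Counting bases: G=7, T=4, A=4, C=4
AT pairs contribute 8, GC pairs contribute 11.
Tm = 2(8) + 4(11) = 16 + 44 = 60°C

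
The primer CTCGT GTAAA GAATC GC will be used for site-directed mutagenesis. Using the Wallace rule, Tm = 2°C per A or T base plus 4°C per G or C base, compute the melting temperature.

Counting bases: C=4, G=4, A=5, T=4
A+T = 9, G+C = 8
Tm = 2×9 + 4×8 = 50°C

50°C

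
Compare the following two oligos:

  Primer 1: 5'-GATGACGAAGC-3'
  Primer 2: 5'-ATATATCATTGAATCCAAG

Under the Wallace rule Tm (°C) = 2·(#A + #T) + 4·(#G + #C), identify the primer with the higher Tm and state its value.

Primer 2, 48°C

Primer 1: A+T=5, G+C=6 → Tm = 2(5)+4(6) = 34°C
Primer 2: A+T=14, G+C=5 → Tm = 2(14)+4(5) = 48°C
34°C vs 48°C → primer 2 is higher.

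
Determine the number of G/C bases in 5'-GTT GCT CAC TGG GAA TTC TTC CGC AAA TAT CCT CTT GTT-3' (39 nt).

Scanning the sequence gives G=7, C=10, T=15, A=7.
Total G or C: 7 + 10 = 17

17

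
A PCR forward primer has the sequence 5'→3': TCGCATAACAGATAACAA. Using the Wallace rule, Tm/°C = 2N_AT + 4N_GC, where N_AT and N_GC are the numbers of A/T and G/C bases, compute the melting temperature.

A=9, G=2, C=4, T=3
A+T = 12, G+C = 6
Tm = 4·6 + 2·12 = 24 + 24 = 48°C

48°C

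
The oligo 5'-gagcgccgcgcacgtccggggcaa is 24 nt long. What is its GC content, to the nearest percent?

Base counts: C=9, A=4, T=1, G=10
G+C = 10 + 9 = 19 out of 24 bases
%GC = 19/24 × 100 = 79.17% ≈ 79%

79%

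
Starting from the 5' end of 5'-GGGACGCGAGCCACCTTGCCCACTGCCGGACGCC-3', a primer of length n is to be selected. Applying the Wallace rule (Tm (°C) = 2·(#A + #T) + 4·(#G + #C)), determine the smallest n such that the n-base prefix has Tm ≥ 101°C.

n = 29

First 28 bases: GGGACGCGAGCCACCTTGCCCACTGCCG → Tm = 98°C (< 101°C)
First 29 bases: GGGACGCGAGCCACCTTGCCCACTGCCGG → Tm = 102°C (≥ 101°C)
Each additional base adds 2°C (A/T) or 4°C (G/C), so Tm is non-decreasing in n; n = 29 is the first length to reach 101°C.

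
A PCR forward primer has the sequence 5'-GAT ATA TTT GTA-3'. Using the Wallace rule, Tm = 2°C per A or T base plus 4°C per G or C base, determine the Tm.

A=4, T=6, C=0, G=2
A+T = 10, G+C = 2
Tm = 2(10) + 4(2) = 20 + 8 = 28°C

28°C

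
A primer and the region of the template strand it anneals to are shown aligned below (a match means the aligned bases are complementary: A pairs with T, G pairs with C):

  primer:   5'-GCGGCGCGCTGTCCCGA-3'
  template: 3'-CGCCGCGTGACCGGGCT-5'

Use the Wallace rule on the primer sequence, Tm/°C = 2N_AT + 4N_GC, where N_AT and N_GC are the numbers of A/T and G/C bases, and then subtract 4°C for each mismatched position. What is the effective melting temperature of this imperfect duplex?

54°C

Primer base counts: A=1, T=2, G=7, C=7 → A+T=3, G+C=14
Perfect-match Tm = 2(3) + 4(14) = 6 + 56 = 62°C
Mismatches (positions where the bases are not complementary): 2 (at positions 8, 12)
Effective Tm = 62 − 2×4 = 62 − 8 = 54°C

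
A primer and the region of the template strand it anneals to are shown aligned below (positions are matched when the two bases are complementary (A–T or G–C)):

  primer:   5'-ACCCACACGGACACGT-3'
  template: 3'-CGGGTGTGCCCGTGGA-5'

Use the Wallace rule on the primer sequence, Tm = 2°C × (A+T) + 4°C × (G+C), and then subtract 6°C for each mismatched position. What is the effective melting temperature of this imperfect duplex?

34°C

Primer base counts: A=5, T=1, G=3, C=7 → A+T=6, G+C=10
Perfect-match Tm = 2(6) + 4(10) = 12 + 40 = 52°C
Mismatches (positions where the bases are not complementary): 3 (at positions 1, 11, 15)
Effective Tm = 52 − 3×6 = 52 − 18 = 34°C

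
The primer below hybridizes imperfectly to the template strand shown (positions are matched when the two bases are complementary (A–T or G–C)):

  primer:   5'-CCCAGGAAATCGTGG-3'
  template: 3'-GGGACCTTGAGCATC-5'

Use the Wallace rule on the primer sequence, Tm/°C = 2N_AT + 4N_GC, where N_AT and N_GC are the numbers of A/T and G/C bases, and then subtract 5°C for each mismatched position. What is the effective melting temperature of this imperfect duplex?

Primer base counts: A=4, T=2, G=5, C=4 → A+T=6, G+C=9
Perfect-match Tm = 2(6) + 4(9) = 12 + 36 = 48°C
Mismatches (positions where the bases are not complementary): 3 (at positions 4, 9, 14)
Effective Tm = 48 − 3×5 = 48 − 15 = 33°C

33°C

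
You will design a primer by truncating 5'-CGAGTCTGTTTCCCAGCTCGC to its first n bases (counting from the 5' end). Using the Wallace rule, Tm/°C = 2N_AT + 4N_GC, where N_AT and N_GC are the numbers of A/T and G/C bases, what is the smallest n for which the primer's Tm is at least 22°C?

n = 7

First 6 bases: CGAGTC → Tm = 20°C (< 22°C)
First 7 bases: CGAGTCT → Tm = 22°C (≥ 22°C)
Since every base adds ≥2°C, Tm only increases with n, so the threshold is first crossed at n = 7.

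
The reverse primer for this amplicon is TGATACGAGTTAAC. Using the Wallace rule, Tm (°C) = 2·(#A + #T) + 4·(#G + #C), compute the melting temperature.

38°C

Scanning the sequence gives C=2, G=3, T=4, A=5.
So N_AT = 9 and N_GC = 5.
Tm = 2×9 + 4×5 = 38°C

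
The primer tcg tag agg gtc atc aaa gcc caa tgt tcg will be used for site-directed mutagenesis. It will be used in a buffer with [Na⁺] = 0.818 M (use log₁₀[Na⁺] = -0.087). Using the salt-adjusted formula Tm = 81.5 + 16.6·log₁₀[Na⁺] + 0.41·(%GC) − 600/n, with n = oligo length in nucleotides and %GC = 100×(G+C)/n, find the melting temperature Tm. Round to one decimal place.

80.6°C

Length n = 30. Counting bases: T=7, G=8, C=7, A=8
G+C = 15, so %GC = 15/30 × 100 = 50%
Salt term: 16.6 × (-0.087) = -1.444
GC term: 0.41 × 50 = 20.5; length term: −600/30 = −20
Tm = 81.5 + (-1.444) + 20.5 − 20 = 80.556 → 80.6°C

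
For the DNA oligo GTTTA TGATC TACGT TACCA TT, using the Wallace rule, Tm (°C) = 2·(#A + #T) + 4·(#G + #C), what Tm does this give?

Counting bases: G=3, T=10, A=5, C=4
A+T = 15, G+C = 7
Tm = 2×15 + 4×7 = 58°C

58°C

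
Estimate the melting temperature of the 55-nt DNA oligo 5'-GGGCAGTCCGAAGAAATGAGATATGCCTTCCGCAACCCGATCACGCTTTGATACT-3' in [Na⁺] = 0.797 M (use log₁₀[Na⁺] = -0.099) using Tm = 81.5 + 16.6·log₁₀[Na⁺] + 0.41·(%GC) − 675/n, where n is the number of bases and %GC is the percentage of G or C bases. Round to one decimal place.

Length n = 55. Base counts: G=13, A=15, T=12, C=15
G+C = 28, so %GC = 28/55 × 100 = 50.909%
Salt term: 16.6 × (-0.099) = -1.643
GC term: 0.41 × 50.909 = 20.873; length term: −675/55 = −12.273
Tm = 81.5 + (-1.643) + 20.873 − 12.273 = 88.457 → 88.5°C

88.5°C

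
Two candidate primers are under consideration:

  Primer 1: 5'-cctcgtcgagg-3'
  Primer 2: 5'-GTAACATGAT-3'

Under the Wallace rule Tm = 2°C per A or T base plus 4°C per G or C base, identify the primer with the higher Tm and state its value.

Primer 1, 38°C

Primer 1: A+T=3, G+C=8 → Tm = 2(3)+4(8) = 38°C
Primer 2: A+T=7, G+C=3 → Tm = 2(7)+4(3) = 26°C
38°C vs 26°C → primer 1 is higher.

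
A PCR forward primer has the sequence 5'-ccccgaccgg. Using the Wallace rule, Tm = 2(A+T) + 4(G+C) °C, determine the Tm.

38°C

Counting bases: A=1, C=6, G=3, T=0
A+T = 1, G+C = 9
Tm = 2(1) + 4(9) = 2 + 36 = 38°C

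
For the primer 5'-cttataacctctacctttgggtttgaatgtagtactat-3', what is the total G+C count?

13

Counting bases: T=16, A=9, C=7, G=6
G+C = 6 + 7 = 13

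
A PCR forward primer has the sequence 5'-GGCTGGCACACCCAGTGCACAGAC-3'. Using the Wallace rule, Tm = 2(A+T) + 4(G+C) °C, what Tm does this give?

Counting bases: C=9, G=7, T=2, A=6
So N_AT = 8 and N_GC = 16.
Tm = 2×8 + 4×16 = 80°C

80°C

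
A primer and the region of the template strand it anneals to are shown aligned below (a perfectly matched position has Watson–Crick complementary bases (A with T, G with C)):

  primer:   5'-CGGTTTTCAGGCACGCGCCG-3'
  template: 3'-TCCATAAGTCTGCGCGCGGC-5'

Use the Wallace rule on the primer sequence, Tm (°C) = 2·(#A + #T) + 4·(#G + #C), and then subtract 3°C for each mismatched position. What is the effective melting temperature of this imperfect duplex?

56°C

Primer base counts: A=2, T=4, G=7, C=7 → A+T=6, G+C=14
Perfect-match Tm = 2(6) + 4(14) = 12 + 56 = 68°C
Mismatches (positions where the bases are not complementary): 4 (at positions 1, 5, 11, 13)
Effective Tm = 68 − 4×3 = 68 − 12 = 56°C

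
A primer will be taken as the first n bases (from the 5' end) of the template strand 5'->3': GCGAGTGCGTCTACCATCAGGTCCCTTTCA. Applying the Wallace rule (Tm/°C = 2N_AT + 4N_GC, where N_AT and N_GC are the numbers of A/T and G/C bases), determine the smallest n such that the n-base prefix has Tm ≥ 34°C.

First 9 bases: GCGAGTGCG → Tm = 32°C (< 34°C)
First 10 bases: GCGAGTGCGT → Tm = 34°C (≥ 34°C)
Each additional base adds 2°C (A/T) or 4°C (G/C), so Tm is non-decreasing in n; n = 10 is the first length to reach 34°C.

n = 10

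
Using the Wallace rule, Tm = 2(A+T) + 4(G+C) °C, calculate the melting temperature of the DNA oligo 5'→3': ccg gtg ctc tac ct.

Base counts: C=6, T=4, G=3, A=1
A+T = 5, G+C = 9
Tm = 4·9 + 2·5 = 36 + 10 = 46°C

46°C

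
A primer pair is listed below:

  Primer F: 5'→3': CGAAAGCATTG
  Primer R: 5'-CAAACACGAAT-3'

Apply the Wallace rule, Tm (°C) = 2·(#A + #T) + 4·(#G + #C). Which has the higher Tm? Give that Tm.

Primer F, 32°C

Primer F: A+T=6, G+C=5 → Tm = 2(6)+4(5) = 32°C
Primer R: A+T=7, G+C=4 → Tm = 2(7)+4(4) = 30°C
32°C vs 30°C → primer F is higher.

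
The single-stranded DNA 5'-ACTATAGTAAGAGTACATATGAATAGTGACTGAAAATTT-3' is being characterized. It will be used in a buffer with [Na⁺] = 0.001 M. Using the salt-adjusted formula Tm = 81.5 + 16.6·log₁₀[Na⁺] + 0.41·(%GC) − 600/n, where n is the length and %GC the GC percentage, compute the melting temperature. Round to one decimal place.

26.8°C

Length n = 39. Scanning the sequence gives C=3, A=17, T=12, G=7.
G+C = 10, so %GC = 10/39 × 100 = 25.641%
Salt term: 16.6 × (-3) = -49.8
GC term: 0.41 × 25.641 = 10.513; length term: −600/39 = −15.385
Tm = 81.5 + (-49.8) + 10.513 − 15.385 = 26.828 → 26.8°C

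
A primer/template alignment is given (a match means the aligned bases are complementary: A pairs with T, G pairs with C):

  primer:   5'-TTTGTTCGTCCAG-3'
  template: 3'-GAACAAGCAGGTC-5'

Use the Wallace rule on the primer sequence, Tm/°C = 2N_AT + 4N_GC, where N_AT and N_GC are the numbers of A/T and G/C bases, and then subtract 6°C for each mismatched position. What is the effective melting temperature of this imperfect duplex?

32°C

Primer base counts: A=1, T=6, G=3, C=3 → A+T=7, G+C=6
Perfect-match Tm = 2(7) + 4(6) = 14 + 24 = 38°C
Mismatches (positions where the bases are not complementary): 1 (at position 1)
Effective Tm = 38 − 1×6 = 38 − 6 = 32°C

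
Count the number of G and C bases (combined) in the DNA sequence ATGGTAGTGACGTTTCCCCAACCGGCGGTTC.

Base counts: A=5, C=9, G=9, T=8
G+C = 9 + 9 = 18

18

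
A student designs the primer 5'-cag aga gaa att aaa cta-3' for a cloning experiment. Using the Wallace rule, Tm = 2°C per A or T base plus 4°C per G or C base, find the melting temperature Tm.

Base counts: T=3, G=3, C=2, A=10
So N_AT = 13 and N_GC = 5.
Tm = 2×13 + 4×5 = 46°C

46°C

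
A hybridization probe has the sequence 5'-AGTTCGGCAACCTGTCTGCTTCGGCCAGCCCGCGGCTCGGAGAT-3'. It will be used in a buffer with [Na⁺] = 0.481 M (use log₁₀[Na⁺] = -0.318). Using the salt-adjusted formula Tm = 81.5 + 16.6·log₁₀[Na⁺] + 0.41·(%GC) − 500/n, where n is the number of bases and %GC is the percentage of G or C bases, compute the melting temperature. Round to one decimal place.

Length n = 44. C=15, A=6, G=14, T=9
G+C = 29, so %GC = 29/44 × 100 = 65.909%
Salt term: 16.6 × (-0.318) = -5.279
GC term: 0.41 × 65.909 = 27.023; length term: −500/44 = −11.364
Tm = 81.5 + (-5.279) + 27.023 − 11.364 = 91.88 → 91.9°C

91.9°C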